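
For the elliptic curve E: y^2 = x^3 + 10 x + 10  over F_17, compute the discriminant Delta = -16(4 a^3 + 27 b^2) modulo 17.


4 a^3 + 27 b^2 = 4*10^3 + 27*10^2 = 4000 + 2700 = 6700
Delta = -16 * (6700) = -107200
Delta mod 17 = 2

Delta = 2 (mod 17)


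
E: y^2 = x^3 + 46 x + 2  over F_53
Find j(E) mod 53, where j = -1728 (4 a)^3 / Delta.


Delta = -16(4 a^3 + 27 b^2) mod 53 = 31
-1728 * (4 a)^3 = -1728 * (4*46)^3 mod 53 = 2
j = 2 * 31^(-1) mod 53 = 24

j = 24 (mod 53)


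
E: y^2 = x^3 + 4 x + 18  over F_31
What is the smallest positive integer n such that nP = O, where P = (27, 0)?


Compute successive multiples of P until we hit O:
  1P = (27, 0)
  2P = O

ord(P) = 2


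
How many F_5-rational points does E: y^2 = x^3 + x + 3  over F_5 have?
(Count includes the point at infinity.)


For each x in F_5, count y with y^2 = x^3 + 1 x + 3 mod 5:
  x = 1: RHS = 0, y in [0]  -> 1 point(s)
  x = 4: RHS = 1, y in [1, 4]  -> 2 point(s)
Affine points: 3. Add the point at infinity: total = 4.

#E(F_5) = 4


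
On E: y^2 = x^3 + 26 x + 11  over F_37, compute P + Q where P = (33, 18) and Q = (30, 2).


P != Q, so use the chord formula.
s = (y2 - y1) / (x2 - x1) = (21) / (34) mod 37 = 30
x3 = s^2 - x1 - x2 mod 37 = 30^2 - 33 - 30 = 23
y3 = s (x1 - x3) - y1 mod 37 = 30 * (33 - 23) - 18 = 23

P + Q = (23, 23)


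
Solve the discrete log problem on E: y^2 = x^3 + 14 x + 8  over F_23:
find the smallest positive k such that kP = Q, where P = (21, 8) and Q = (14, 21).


Enumerate multiples of P until we hit Q = (14, 21):
  1P = (21, 8)
  2P = (7, 9)
  3P = (20, 10)
  4P = (9, 14)
  5P = (22, 4)
  6P = (19, 7)
  7P = (12, 8)
  8P = (13, 15)
  9P = (16, 2)
  10P = (4, 17)
  11P = (6, 3)
  12P = (14, 2)
  13P = (0, 10)
  14P = (3, 10)
  15P = (1, 0)
  16P = (3, 13)
  17P = (0, 13)
  18P = (14, 21)
Match found at i = 18.

k = 18


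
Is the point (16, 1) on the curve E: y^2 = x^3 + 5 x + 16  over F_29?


Check whether y^2 = x^3 + 5 x + 16 (mod 29) for (x, y) = (16, 1).
LHS: y^2 = 1^2 mod 29 = 1
RHS: x^3 + 5 x + 16 = 16^3 + 5*16 + 16 mod 29 = 16
LHS != RHS

No, not on the curve


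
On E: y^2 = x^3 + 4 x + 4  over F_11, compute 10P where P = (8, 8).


k = 10 = 1010_2 (binary, LSB first: 0101)
Double-and-add from P = (8, 8):
  bit 0 = 0: acc unchanged = O
  bit 1 = 1: acc = O + (0, 2) = (0, 2)
  bit 2 = 0: acc unchanged = (0, 2)
  bit 3 = 1: acc = (0, 2) + (7, 10) = (8, 3)

10P = (8, 3)


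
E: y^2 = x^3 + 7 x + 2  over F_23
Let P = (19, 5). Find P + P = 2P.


Doubling: s = (3 x1^2 + a) / (2 y1)
s = (3*19^2 + 7) / (2*5) mod 23 = 17
x3 = s^2 - 2 x1 mod 23 = 17^2 - 2*19 = 21
y3 = s (x1 - x3) - y1 mod 23 = 17 * (19 - 21) - 5 = 7

2P = (21, 7)


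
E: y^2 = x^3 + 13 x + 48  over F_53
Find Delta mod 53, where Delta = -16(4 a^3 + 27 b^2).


4 a^3 + 27 b^2 = 4*13^3 + 27*48^2 = 8788 + 62208 = 70996
Delta = -16 * (70996) = -1135936
Delta mod 53 = 13

Delta = 13 (mod 53)


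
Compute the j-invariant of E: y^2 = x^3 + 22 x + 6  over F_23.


Delta = -16(4 a^3 + 27 b^2) mod 23 = 14
-1728 * (4 a)^3 = -1728 * (4*22)^3 mod 23 = 8
j = 8 * 14^(-1) mod 23 = 17

j = 17 (mod 23)


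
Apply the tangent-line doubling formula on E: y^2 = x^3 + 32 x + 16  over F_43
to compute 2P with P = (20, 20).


Doubling: s = (3 x1^2 + a) / (2 y1)
s = (3*20^2 + 32) / (2*20) mod 43 = 5
x3 = s^2 - 2 x1 mod 43 = 5^2 - 2*20 = 28
y3 = s (x1 - x3) - y1 mod 43 = 5 * (20 - 28) - 20 = 26

2P = (28, 26)


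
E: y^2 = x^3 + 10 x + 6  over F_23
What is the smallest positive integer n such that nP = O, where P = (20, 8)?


Compute successive multiples of P until we hit O:
  1P = (20, 8)
  2P = (10, 18)
  3P = (17, 12)
  4P = (21, 1)
  5P = (8, 0)
  6P = (21, 22)
  7P = (17, 11)
  8P = (10, 5)
  ... (continuing to 10P)
  10P = O

ord(P) = 10


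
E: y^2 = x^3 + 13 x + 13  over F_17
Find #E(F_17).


For each x in F_17, count y with y^2 = x^3 + 13 x + 13 mod 17:
  x = 0: RHS = 13, y in [8, 9]  -> 2 point(s)
  x = 2: RHS = 13, y in [8, 9]  -> 2 point(s)
  x = 5: RHS = 16, y in [4, 13]  -> 2 point(s)
  x = 6: RHS = 1, y in [1, 16]  -> 2 point(s)
  x = 8: RHS = 0, y in [0]  -> 1 point(s)
  x = 9: RHS = 9, y in [3, 14]  -> 2 point(s)
  x = 10: RHS = 4, y in [2, 15]  -> 2 point(s)
  x = 11: RHS = 8, y in [5, 12]  -> 2 point(s)
  x = 13: RHS = 16, y in [4, 13]  -> 2 point(s)
  x = 14: RHS = 15, y in [7, 10]  -> 2 point(s)
  x = 15: RHS = 13, y in [8, 9]  -> 2 point(s)
  x = 16: RHS = 16, y in [4, 13]  -> 2 point(s)
Affine points: 23. Add the point at infinity: total = 24.

#E(F_17) = 24


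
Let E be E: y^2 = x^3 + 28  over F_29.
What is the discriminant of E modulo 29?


4 a^3 + 27 b^2 = 4*0^3 + 27*28^2 = 0 + 21168 = 21168
Delta = -16 * (21168) = -338688
Delta mod 29 = 3

Delta = 3 (mod 29)


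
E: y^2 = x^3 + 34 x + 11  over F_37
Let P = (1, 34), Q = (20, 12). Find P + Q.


P != Q, so use the chord formula.
s = (y2 - y1) / (x2 - x1) = (15) / (19) mod 37 = 30
x3 = s^2 - x1 - x2 mod 37 = 30^2 - 1 - 20 = 28
y3 = s (x1 - x3) - y1 mod 37 = 30 * (1 - 28) - 34 = 7

P + Q = (28, 7)


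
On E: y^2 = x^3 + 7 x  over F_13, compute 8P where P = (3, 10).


k = 8 = 1000_2 (binary, LSB first: 0001)
Double-and-add from P = (3, 10):
  bit 0 = 0: acc unchanged = O
  bit 1 = 0: acc unchanged = O
  bit 2 = 0: acc unchanged = O
  bit 3 = 1: acc = O + (3, 3) = (3, 3)

8P = (3, 3)


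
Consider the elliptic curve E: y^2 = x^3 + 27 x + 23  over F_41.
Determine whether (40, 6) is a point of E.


Check whether y^2 = x^3 + 27 x + 23 (mod 41) for (x, y) = (40, 6).
LHS: y^2 = 6^2 mod 41 = 36
RHS: x^3 + 27 x + 23 = 40^3 + 27*40 + 23 mod 41 = 36
LHS = RHS

Yes, on the curve


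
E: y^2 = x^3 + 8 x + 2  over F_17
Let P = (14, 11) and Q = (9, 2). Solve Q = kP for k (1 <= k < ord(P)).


Enumerate multiples of P until we hit Q = (9, 2):
  1P = (14, 11)
  2P = (4, 8)
  3P = (3, 11)
  4P = (0, 6)
  5P = (2, 3)
  6P = (9, 15)
  7P = (13, 12)
  8P = (8, 0)
  9P = (13, 5)
  10P = (9, 2)
Match found at i = 10.

k = 10


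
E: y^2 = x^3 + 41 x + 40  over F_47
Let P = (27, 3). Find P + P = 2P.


Doubling: s = (3 x1^2 + a) / (2 y1)
s = (3*27^2 + 41) / (2*3) mod 47 = 11
x3 = s^2 - 2 x1 mod 47 = 11^2 - 2*27 = 20
y3 = s (x1 - x3) - y1 mod 47 = 11 * (27 - 20) - 3 = 27

2P = (20, 27)


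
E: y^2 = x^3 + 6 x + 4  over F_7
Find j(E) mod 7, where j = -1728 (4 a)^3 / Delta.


Delta = -16(4 a^3 + 27 b^2) mod 7 = 5
-1728 * (4 a)^3 = -1728 * (4*6)^3 mod 7 = 6
j = 6 * 5^(-1) mod 7 = 4

j = 4 (mod 7)


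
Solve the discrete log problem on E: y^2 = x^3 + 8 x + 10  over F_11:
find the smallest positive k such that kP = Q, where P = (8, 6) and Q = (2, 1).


Enumerate multiples of P until we hit Q = (2, 1):
  1P = (8, 6)
  2P = (10, 1)
  3P = (2, 1)
Match found at i = 3.

k = 3


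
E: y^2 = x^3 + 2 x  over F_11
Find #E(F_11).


For each x in F_11, count y with y^2 = x^3 + 2 x + 0 mod 11:
  x = 0: RHS = 0, y in [0]  -> 1 point(s)
  x = 1: RHS = 3, y in [5, 6]  -> 2 point(s)
  x = 2: RHS = 1, y in [1, 10]  -> 2 point(s)
  x = 3: RHS = 0, y in [0]  -> 1 point(s)
  x = 5: RHS = 3, y in [5, 6]  -> 2 point(s)
  x = 7: RHS = 5, y in [4, 7]  -> 2 point(s)
  x = 8: RHS = 0, y in [0]  -> 1 point(s)
Affine points: 11. Add the point at infinity: total = 12.

#E(F_11) = 12


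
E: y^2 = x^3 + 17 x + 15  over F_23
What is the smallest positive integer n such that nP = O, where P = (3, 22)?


Compute successive multiples of P until we hit O:
  1P = (3, 22)
  2P = (18, 9)
  3P = (5, 15)
  4P = (10, 14)
  5P = (16, 6)
  6P = (13, 8)
  7P = (20, 11)
  8P = (4, 3)
  ... (continuing to 18P)
  18P = O

ord(P) = 18


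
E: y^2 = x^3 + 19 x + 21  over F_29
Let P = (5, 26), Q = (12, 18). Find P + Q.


P != Q, so use the chord formula.
s = (y2 - y1) / (x2 - x1) = (21) / (7) mod 29 = 3
x3 = s^2 - x1 - x2 mod 29 = 3^2 - 5 - 12 = 21
y3 = s (x1 - x3) - y1 mod 29 = 3 * (5 - 21) - 26 = 13

P + Q = (21, 13)


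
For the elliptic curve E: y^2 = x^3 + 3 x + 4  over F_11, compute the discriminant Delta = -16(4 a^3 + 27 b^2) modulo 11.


4 a^3 + 27 b^2 = 4*3^3 + 27*4^2 = 108 + 432 = 540
Delta = -16 * (540) = -8640
Delta mod 11 = 6

Delta = 6 (mod 11)


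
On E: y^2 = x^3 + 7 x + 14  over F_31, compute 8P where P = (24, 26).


k = 8 = 1000_2 (binary, LSB first: 0001)
Double-and-add from P = (24, 26):
  bit 0 = 0: acc unchanged = O
  bit 1 = 0: acc unchanged = O
  bit 2 = 0: acc unchanged = O
  bit 3 = 1: acc = O + (19, 0) = (19, 0)

8P = (19, 0)


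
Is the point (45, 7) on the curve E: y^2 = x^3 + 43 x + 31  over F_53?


Check whether y^2 = x^3 + 43 x + 31 (mod 53) for (x, y) = (45, 7).
LHS: y^2 = 7^2 mod 53 = 49
RHS: x^3 + 43 x + 31 = 45^3 + 43*45 + 31 mod 53 = 23
LHS != RHS

No, not on the curve


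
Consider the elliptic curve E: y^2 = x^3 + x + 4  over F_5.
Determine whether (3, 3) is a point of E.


Check whether y^2 = x^3 + 1 x + 4 (mod 5) for (x, y) = (3, 3).
LHS: y^2 = 3^2 mod 5 = 4
RHS: x^3 + 1 x + 4 = 3^3 + 1*3 + 4 mod 5 = 4
LHS = RHS

Yes, on the curve


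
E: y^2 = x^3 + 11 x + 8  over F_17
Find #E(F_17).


For each x in F_17, count y with y^2 = x^3 + 11 x + 8 mod 17:
  x = 0: RHS = 8, y in [5, 12]  -> 2 point(s)
  x = 2: RHS = 4, y in [2, 15]  -> 2 point(s)
  x = 3: RHS = 0, y in [0]  -> 1 point(s)
  x = 5: RHS = 1, y in [1, 16]  -> 2 point(s)
  x = 6: RHS = 1, y in [1, 16]  -> 2 point(s)
  x = 8: RHS = 13, y in [8, 9]  -> 2 point(s)
  x = 10: RHS = 13, y in [8, 9]  -> 2 point(s)
  x = 11: RHS = 15, y in [7, 10]  -> 2 point(s)
  x = 12: RHS = 15, y in [7, 10]  -> 2 point(s)
  x = 13: RHS = 2, y in [6, 11]  -> 2 point(s)
  x = 14: RHS = 16, y in [4, 13]  -> 2 point(s)
  x = 16: RHS = 13, y in [8, 9]  -> 2 point(s)
Affine points: 23. Add the point at infinity: total = 24.

#E(F_17) = 24


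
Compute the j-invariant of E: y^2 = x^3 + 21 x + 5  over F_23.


Delta = -16(4 a^3 + 27 b^2) mod 23 = 16
-1728 * (4 a)^3 = -1728 * (4*21)^3 mod 23 = 18
j = 18 * 16^(-1) mod 23 = 4

j = 4 (mod 23)


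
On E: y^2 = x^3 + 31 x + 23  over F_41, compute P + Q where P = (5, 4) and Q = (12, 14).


P != Q, so use the chord formula.
s = (y2 - y1) / (x2 - x1) = (10) / (7) mod 41 = 19
x3 = s^2 - x1 - x2 mod 41 = 19^2 - 5 - 12 = 16
y3 = s (x1 - x3) - y1 mod 41 = 19 * (5 - 16) - 4 = 33

P + Q = (16, 33)


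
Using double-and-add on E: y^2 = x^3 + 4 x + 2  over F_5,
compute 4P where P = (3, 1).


k = 4 = 100_2 (binary, LSB first: 001)
Double-and-add from P = (3, 1):
  bit 0 = 0: acc unchanged = O
  bit 1 = 0: acc unchanged = O
  bit 2 = 1: acc = O + (3, 1) = (3, 1)

4P = (3, 1)


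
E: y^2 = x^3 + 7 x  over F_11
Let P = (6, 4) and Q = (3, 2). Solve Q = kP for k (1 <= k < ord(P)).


Enumerate multiples of P until we hit Q = (3, 2):
  1P = (6, 4)
  2P = (3, 2)
Match found at i = 2.

k = 2


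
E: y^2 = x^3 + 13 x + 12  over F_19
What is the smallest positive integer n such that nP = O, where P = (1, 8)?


Compute successive multiples of P until we hit O:
  1P = (1, 8)
  2P = (18, 13)
  3P = (11, 17)
  4P = (8, 18)
  5P = (7, 16)
  6P = (17, 15)
  7P = (17, 4)
  8P = (7, 3)
  ... (continuing to 13P)
  13P = O

ord(P) = 13


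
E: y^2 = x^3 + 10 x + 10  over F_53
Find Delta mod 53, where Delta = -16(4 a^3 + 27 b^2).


4 a^3 + 27 b^2 = 4*10^3 + 27*10^2 = 4000 + 2700 = 6700
Delta = -16 * (6700) = -107200
Delta mod 53 = 19

Delta = 19 (mod 53)


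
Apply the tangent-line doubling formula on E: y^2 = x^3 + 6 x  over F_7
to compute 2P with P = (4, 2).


Doubling: s = (3 x1^2 + a) / (2 y1)
s = (3*4^2 + 6) / (2*2) mod 7 = 3
x3 = s^2 - 2 x1 mod 7 = 3^2 - 2*4 = 1
y3 = s (x1 - x3) - y1 mod 7 = 3 * (4 - 1) - 2 = 0

2P = (1, 0)


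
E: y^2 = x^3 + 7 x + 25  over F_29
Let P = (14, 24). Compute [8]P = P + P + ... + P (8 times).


k = 8 = 1000_2 (binary, LSB first: 0001)
Double-and-add from P = (14, 24):
  bit 0 = 0: acc unchanged = O
  bit 1 = 0: acc unchanged = O
  bit 2 = 0: acc unchanged = O
  bit 3 = 1: acc = O + (23, 17) = (23, 17)

8P = (23, 17)


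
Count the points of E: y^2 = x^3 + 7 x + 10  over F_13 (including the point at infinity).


For each x in F_13, count y with y^2 = x^3 + 7 x + 10 mod 13:
  x = 0: RHS = 10, y in [6, 7]  -> 2 point(s)
  x = 5: RHS = 1, y in [1, 12]  -> 2 point(s)
  x = 7: RHS = 12, y in [5, 8]  -> 2 point(s)
  x = 9: RHS = 9, y in [3, 10]  -> 2 point(s)
  x = 10: RHS = 1, y in [1, 12]  -> 2 point(s)
  x = 11: RHS = 1, y in [1, 12]  -> 2 point(s)
Affine points: 12. Add the point at infinity: total = 13.

#E(F_13) = 13


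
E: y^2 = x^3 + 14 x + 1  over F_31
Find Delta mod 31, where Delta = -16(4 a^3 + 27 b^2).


4 a^3 + 27 b^2 = 4*14^3 + 27*1^2 = 10976 + 27 = 11003
Delta = -16 * (11003) = -176048
Delta mod 31 = 1

Delta = 1 (mod 31)


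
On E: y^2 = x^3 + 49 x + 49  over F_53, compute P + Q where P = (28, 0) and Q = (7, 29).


P != Q, so use the chord formula.
s = (y2 - y1) / (x2 - x1) = (29) / (32) mod 53 = 39
x3 = s^2 - x1 - x2 mod 53 = 39^2 - 28 - 7 = 2
y3 = s (x1 - x3) - y1 mod 53 = 39 * (28 - 2) - 0 = 7

P + Q = (2, 7)


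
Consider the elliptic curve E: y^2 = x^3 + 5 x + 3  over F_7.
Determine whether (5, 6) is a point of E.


Check whether y^2 = x^3 + 5 x + 3 (mod 7) for (x, y) = (5, 6).
LHS: y^2 = 6^2 mod 7 = 1
RHS: x^3 + 5 x + 3 = 5^3 + 5*5 + 3 mod 7 = 6
LHS != RHS

No, not on the curve


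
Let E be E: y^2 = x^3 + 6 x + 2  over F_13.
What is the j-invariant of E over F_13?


Delta = -16(4 a^3 + 27 b^2) mod 13 = 9
-1728 * (4 a)^3 = -1728 * (4*6)^3 mod 13 = 5
j = 5 * 9^(-1) mod 13 = 2

j = 2 (mod 13)


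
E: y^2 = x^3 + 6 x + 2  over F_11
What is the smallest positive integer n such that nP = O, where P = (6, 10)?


Compute successive multiples of P until we hit O:
  1P = (6, 10)
  2P = (3, 6)
  3P = (5, 6)
  4P = (5, 5)
  5P = (3, 5)
  6P = (6, 1)
  7P = O

ord(P) = 7


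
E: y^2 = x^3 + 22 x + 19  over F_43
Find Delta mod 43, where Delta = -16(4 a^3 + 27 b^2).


4 a^3 + 27 b^2 = 4*22^3 + 27*19^2 = 42592 + 9747 = 52339
Delta = -16 * (52339) = -837424
Delta mod 43 = 1

Delta = 1 (mod 43)


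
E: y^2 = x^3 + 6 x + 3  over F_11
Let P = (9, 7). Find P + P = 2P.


Doubling: s = (3 x1^2 + a) / (2 y1)
s = (3*9^2 + 6) / (2*7) mod 11 = 6
x3 = s^2 - 2 x1 mod 11 = 6^2 - 2*9 = 7
y3 = s (x1 - x3) - y1 mod 11 = 6 * (9 - 7) - 7 = 5

2P = (7, 5)


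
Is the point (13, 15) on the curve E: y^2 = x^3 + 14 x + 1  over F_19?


Check whether y^2 = x^3 + 14 x + 1 (mod 19) for (x, y) = (13, 15).
LHS: y^2 = 15^2 mod 19 = 16
RHS: x^3 + 14 x + 1 = 13^3 + 14*13 + 1 mod 19 = 5
LHS != RHS

No, not on the curve


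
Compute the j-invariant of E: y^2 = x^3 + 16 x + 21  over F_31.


Delta = -16(4 a^3 + 27 b^2) mod 31 = 6
-1728 * (4 a)^3 = -1728 * (4*16)^3 mod 31 = 2
j = 2 * 6^(-1) mod 31 = 21

j = 21 (mod 31)


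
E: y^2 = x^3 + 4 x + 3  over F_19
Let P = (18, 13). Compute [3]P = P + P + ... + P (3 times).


k = 3 = 11_2 (binary, LSB first: 11)
Double-and-add from P = (18, 13):
  bit 0 = 1: acc = O + (18, 13) = (18, 13)
  bit 1 = 1: acc = (18, 13) + (3, 2) = (2, 0)

3P = (2, 0)


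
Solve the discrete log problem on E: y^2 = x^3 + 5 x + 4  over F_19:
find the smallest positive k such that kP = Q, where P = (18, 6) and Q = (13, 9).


Enumerate multiples of P until we hit Q = (13, 9):
  1P = (18, 6)
  2P = (13, 10)
  3P = (16, 0)
  4P = (13, 9)
Match found at i = 4.

k = 4


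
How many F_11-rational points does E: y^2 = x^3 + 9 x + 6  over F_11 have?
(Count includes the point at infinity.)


For each x in F_11, count y with y^2 = x^3 + 9 x + 6 mod 11:
  x = 1: RHS = 5, y in [4, 7]  -> 2 point(s)
  x = 3: RHS = 5, y in [4, 7]  -> 2 point(s)
  x = 5: RHS = 0, y in [0]  -> 1 point(s)
  x = 6: RHS = 1, y in [1, 10]  -> 2 point(s)
  x = 7: RHS = 5, y in [4, 7]  -> 2 point(s)
Affine points: 9. Add the point at infinity: total = 10.

#E(F_11) = 10


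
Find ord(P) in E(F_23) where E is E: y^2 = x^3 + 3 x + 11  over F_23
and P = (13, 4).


Compute successive multiples of P until we hit O:
  1P = (13, 4)
  2P = (3, 1)
  3P = (11, 15)
  4P = (12, 2)
  5P = (2, 18)
  6P = (10, 11)
  7P = (8, 15)
  8P = (5, 6)
  ... (continuing to 27P)
  27P = O

ord(P) = 27


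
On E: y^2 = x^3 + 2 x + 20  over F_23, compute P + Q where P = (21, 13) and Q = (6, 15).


P != Q, so use the chord formula.
s = (y2 - y1) / (x2 - x1) = (2) / (8) mod 23 = 6
x3 = s^2 - x1 - x2 mod 23 = 6^2 - 21 - 6 = 9
y3 = s (x1 - x3) - y1 mod 23 = 6 * (21 - 9) - 13 = 13

P + Q = (9, 13)


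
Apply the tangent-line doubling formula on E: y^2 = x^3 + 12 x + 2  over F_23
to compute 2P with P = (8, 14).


Doubling: s = (3 x1^2 + a) / (2 y1)
s = (3*8^2 + 12) / (2*14) mod 23 = 4
x3 = s^2 - 2 x1 mod 23 = 4^2 - 2*8 = 0
y3 = s (x1 - x3) - y1 mod 23 = 4 * (8 - 0) - 14 = 18

2P = (0, 18)


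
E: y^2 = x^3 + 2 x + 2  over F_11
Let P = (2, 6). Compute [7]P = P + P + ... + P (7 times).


k = 7 = 111_2 (binary, LSB first: 111)
Double-and-add from P = (2, 6):
  bit 0 = 1: acc = O + (2, 6) = (2, 6)
  bit 1 = 1: acc = (2, 6) + (5, 7) = (9, 10)
  bit 2 = 1: acc = (9, 10) + (1, 4) = (5, 4)

7P = (5, 4)


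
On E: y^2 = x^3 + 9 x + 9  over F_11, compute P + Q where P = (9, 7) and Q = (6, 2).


P != Q, so use the chord formula.
s = (y2 - y1) / (x2 - x1) = (6) / (8) mod 11 = 9
x3 = s^2 - x1 - x2 mod 11 = 9^2 - 9 - 6 = 0
y3 = s (x1 - x3) - y1 mod 11 = 9 * (9 - 0) - 7 = 8

P + Q = (0, 8)


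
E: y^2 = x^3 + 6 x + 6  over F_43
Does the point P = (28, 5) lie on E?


Check whether y^2 = x^3 + 6 x + 6 (mod 43) for (x, y) = (28, 5).
LHS: y^2 = 5^2 mod 43 = 25
RHS: x^3 + 6 x + 6 = 28^3 + 6*28 + 6 mod 43 = 24
LHS != RHS

No, not on the curve


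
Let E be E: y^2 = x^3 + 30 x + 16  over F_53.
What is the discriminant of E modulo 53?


4 a^3 + 27 b^2 = 4*30^3 + 27*16^2 = 108000 + 6912 = 114912
Delta = -16 * (114912) = -1838592
Delta mod 53 = 31

Delta = 31 (mod 53)


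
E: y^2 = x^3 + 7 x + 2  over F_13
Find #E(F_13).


For each x in F_13, count y with y^2 = x^3 + 7 x + 2 mod 13:
  x = 1: RHS = 10, y in [6, 7]  -> 2 point(s)
  x = 4: RHS = 3, y in [4, 9]  -> 2 point(s)
  x = 6: RHS = 0, y in [0]  -> 1 point(s)
  x = 7: RHS = 4, y in [2, 11]  -> 2 point(s)
  x = 9: RHS = 1, y in [1, 12]  -> 2 point(s)
Affine points: 9. Add the point at infinity: total = 10.

#E(F_13) = 10


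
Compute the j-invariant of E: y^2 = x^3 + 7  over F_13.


Delta = -16(4 a^3 + 27 b^2) mod 13 = 9
-1728 * (4 a)^3 = -1728 * (4*0)^3 mod 13 = 0
j = 0 * 9^(-1) mod 13 = 0

j = 0 (mod 13)


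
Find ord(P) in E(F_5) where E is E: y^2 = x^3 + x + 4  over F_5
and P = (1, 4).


Compute successive multiples of P until we hit O:
  1P = (1, 4)
  2P = (2, 3)
  3P = (3, 3)
  4P = (0, 3)
  5P = (0, 2)
  6P = (3, 2)
  7P = (2, 2)
  8P = (1, 1)
  ... (continuing to 9P)
  9P = O

ord(P) = 9


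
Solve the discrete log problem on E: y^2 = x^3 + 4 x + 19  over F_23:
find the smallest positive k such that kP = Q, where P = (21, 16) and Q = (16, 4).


Enumerate multiples of P until we hit Q = (16, 4):
  1P = (21, 16)
  2P = (10, 1)
  3P = (18, 9)
  4P = (15, 21)
  5P = (19, 13)
  6P = (14, 6)
  7P = (6, 12)
  8P = (2, 9)
  9P = (16, 4)
Match found at i = 9.

k = 9


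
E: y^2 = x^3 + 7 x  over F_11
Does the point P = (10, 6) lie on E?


Check whether y^2 = x^3 + 7 x + 0 (mod 11) for (x, y) = (10, 6).
LHS: y^2 = 6^2 mod 11 = 3
RHS: x^3 + 7 x + 0 = 10^3 + 7*10 + 0 mod 11 = 3
LHS = RHS

Yes, on the curve


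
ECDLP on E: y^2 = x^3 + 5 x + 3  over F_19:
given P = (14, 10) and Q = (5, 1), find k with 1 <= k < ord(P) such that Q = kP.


Enumerate multiples of P until we hit Q = (5, 1):
  1P = (14, 10)
  2P = (7, 18)
  3P = (9, 6)
  4P = (5, 1)
Match found at i = 4.

k = 4


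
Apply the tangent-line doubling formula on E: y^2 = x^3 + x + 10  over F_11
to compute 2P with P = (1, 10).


Doubling: s = (3 x1^2 + a) / (2 y1)
s = (3*1^2 + 1) / (2*10) mod 11 = 9
x3 = s^2 - 2 x1 mod 11 = 9^2 - 2*1 = 2
y3 = s (x1 - x3) - y1 mod 11 = 9 * (1 - 2) - 10 = 3

2P = (2, 3)


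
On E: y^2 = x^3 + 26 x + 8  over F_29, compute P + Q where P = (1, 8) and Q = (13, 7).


P != Q, so use the chord formula.
s = (y2 - y1) / (x2 - x1) = (28) / (12) mod 29 = 12
x3 = s^2 - x1 - x2 mod 29 = 12^2 - 1 - 13 = 14
y3 = s (x1 - x3) - y1 mod 29 = 12 * (1 - 14) - 8 = 10

P + Q = (14, 10)


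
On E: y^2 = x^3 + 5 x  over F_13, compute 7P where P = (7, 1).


k = 7 = 111_2 (binary, LSB first: 111)
Double-and-add from P = (7, 1):
  bit 0 = 1: acc = O + (7, 1) = (7, 1)
  bit 1 = 1: acc = (7, 1) + (3, 4) = (6, 8)
  bit 2 = 1: acc = (6, 8) + (10, 7) = (6, 5)

7P = (6, 5)


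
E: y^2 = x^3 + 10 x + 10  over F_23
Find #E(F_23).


For each x in F_23, count y with y^2 = x^3 + 10 x + 10 mod 23:
  x = 5: RHS = 1, y in [1, 22]  -> 2 point(s)
  x = 7: RHS = 9, y in [3, 20]  -> 2 point(s)
  x = 8: RHS = 4, y in [2, 21]  -> 2 point(s)
  x = 9: RHS = 1, y in [1, 22]  -> 2 point(s)
  x = 10: RHS = 6, y in [11, 12]  -> 2 point(s)
  x = 11: RHS = 2, y in [5, 18]  -> 2 point(s)
  x = 12: RHS = 18, y in [8, 15]  -> 2 point(s)
  x = 15: RHS = 16, y in [4, 19]  -> 2 point(s)
Affine points: 16. Add the point at infinity: total = 17.

#E(F_23) = 17


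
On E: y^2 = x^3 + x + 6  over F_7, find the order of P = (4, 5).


Compute successive multiples of P until we hit O:
  1P = (4, 5)
  2P = (6, 2)
  3P = (1, 1)
  4P = (3, 1)
  5P = (2, 3)
  6P = (2, 4)
  7P = (3, 6)
  8P = (1, 6)
  ... (continuing to 11P)
  11P = O

ord(P) = 11


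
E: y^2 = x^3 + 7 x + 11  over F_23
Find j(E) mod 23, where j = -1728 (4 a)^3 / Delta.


Delta = -16(4 a^3 + 27 b^2) mod 23 = 20
-1728 * (4 a)^3 = -1728 * (4*7)^3 mod 23 = 16
j = 16 * 20^(-1) mod 23 = 10

j = 10 (mod 23)


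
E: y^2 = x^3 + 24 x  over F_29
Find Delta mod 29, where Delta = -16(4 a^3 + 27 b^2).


4 a^3 + 27 b^2 = 4*24^3 + 27*0^2 = 55296 + 0 = 55296
Delta = -16 * (55296) = -884736
Delta mod 29 = 25

Delta = 25 (mod 29)


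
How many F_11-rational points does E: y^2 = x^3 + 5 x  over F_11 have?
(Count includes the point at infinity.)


For each x in F_11, count y with y^2 = x^3 + 5 x + 0 mod 11:
  x = 0: RHS = 0, y in [0]  -> 1 point(s)
  x = 3: RHS = 9, y in [3, 8]  -> 2 point(s)
  x = 6: RHS = 4, y in [2, 9]  -> 2 point(s)
  x = 7: RHS = 4, y in [2, 9]  -> 2 point(s)
  x = 9: RHS = 4, y in [2, 9]  -> 2 point(s)
  x = 10: RHS = 5, y in [4, 7]  -> 2 point(s)
Affine points: 11. Add the point at infinity: total = 12.

#E(F_11) = 12


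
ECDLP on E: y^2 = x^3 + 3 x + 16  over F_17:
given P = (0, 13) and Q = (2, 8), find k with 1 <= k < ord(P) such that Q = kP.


Enumerate multiples of P until we hit Q = (2, 8):
  1P = (0, 13)
  2P = (2, 9)
  3P = (2, 8)
Match found at i = 3.

k = 3


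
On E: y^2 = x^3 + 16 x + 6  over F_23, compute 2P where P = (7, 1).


Doubling: s = (3 x1^2 + a) / (2 y1)
s = (3*7^2 + 16) / (2*1) mod 23 = 1
x3 = s^2 - 2 x1 mod 23 = 1^2 - 2*7 = 10
y3 = s (x1 - x3) - y1 mod 23 = 1 * (7 - 10) - 1 = 19

2P = (10, 19)


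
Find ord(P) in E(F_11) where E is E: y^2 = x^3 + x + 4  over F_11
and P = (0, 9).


Compute successive multiples of P until we hit O:
  1P = (0, 9)
  2P = (9, 7)
  3P = (3, 10)
  4P = (2, 5)
  5P = (2, 6)
  6P = (3, 1)
  7P = (9, 4)
  8P = (0, 2)
  ... (continuing to 9P)
  9P = O

ord(P) = 9


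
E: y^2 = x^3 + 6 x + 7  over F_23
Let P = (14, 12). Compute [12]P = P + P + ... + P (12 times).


k = 12 = 1100_2 (binary, LSB first: 0011)
Double-and-add from P = (14, 12):
  bit 0 = 0: acc unchanged = O
  bit 1 = 0: acc unchanged = O
  bit 2 = 1: acc = O + (7, 22) = (7, 22)
  bit 3 = 1: acc = (7, 22) + (2, 21) = (3, 11)

12P = (3, 11)


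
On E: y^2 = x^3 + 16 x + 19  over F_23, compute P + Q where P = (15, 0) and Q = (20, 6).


P != Q, so use the chord formula.
s = (y2 - y1) / (x2 - x1) = (6) / (5) mod 23 = 15
x3 = s^2 - x1 - x2 mod 23 = 15^2 - 15 - 20 = 6
y3 = s (x1 - x3) - y1 mod 23 = 15 * (15 - 6) - 0 = 20

P + Q = (6, 20)


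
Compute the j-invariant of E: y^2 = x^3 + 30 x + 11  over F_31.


Delta = -16(4 a^3 + 27 b^2) mod 31 = 27
-1728 * (4 a)^3 = -1728 * (4*30)^3 mod 31 = 15
j = 15 * 27^(-1) mod 31 = 4

j = 4 (mod 31)


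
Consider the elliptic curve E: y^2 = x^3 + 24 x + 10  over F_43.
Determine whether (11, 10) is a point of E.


Check whether y^2 = x^3 + 24 x + 10 (mod 43) for (x, y) = (11, 10).
LHS: y^2 = 10^2 mod 43 = 14
RHS: x^3 + 24 x + 10 = 11^3 + 24*11 + 10 mod 43 = 14
LHS = RHS

Yes, on the curve


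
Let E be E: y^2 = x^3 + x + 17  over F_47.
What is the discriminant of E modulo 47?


4 a^3 + 27 b^2 = 4*1^3 + 27*17^2 = 4 + 7803 = 7807
Delta = -16 * (7807) = -124912
Delta mod 47 = 14

Delta = 14 (mod 47)


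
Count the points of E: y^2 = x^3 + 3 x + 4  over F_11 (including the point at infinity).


For each x in F_11, count y with y^2 = x^3 + 3 x + 4 mod 11:
  x = 0: RHS = 4, y in [2, 9]  -> 2 point(s)
  x = 4: RHS = 3, y in [5, 6]  -> 2 point(s)
  x = 5: RHS = 1, y in [1, 10]  -> 2 point(s)
  x = 7: RHS = 5, y in [4, 7]  -> 2 point(s)
  x = 8: RHS = 1, y in [1, 10]  -> 2 point(s)
  x = 9: RHS = 1, y in [1, 10]  -> 2 point(s)
  x = 10: RHS = 0, y in [0]  -> 1 point(s)
Affine points: 13. Add the point at infinity: total = 14.

#E(F_11) = 14


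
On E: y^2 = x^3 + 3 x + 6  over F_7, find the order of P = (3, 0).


Compute successive multiples of P until we hit O:
  1P = (3, 0)
  2P = O

ord(P) = 2


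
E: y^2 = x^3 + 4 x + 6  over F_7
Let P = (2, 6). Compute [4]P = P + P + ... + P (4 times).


k = 4 = 100_2 (binary, LSB first: 001)
Double-and-add from P = (2, 6):
  bit 0 = 0: acc unchanged = O
  bit 1 = 0: acc unchanged = O
  bit 2 = 1: acc = O + (1, 2) = (1, 2)

4P = (1, 2)


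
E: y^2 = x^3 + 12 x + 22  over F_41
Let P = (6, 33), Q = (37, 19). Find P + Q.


P != Q, so use the chord formula.
s = (y2 - y1) / (x2 - x1) = (27) / (31) mod 41 = 26
x3 = s^2 - x1 - x2 mod 41 = 26^2 - 6 - 37 = 18
y3 = s (x1 - x3) - y1 mod 41 = 26 * (6 - 18) - 33 = 24

P + Q = (18, 24)


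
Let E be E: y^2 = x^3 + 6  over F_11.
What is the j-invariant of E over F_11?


Delta = -16(4 a^3 + 27 b^2) mod 11 = 2
-1728 * (4 a)^3 = -1728 * (4*0)^3 mod 11 = 0
j = 0 * 2^(-1) mod 11 = 0

j = 0 (mod 11)


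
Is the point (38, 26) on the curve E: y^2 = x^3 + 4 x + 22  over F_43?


Check whether y^2 = x^3 + 4 x + 22 (mod 43) for (x, y) = (38, 26).
LHS: y^2 = 26^2 mod 43 = 31
RHS: x^3 + 4 x + 22 = 38^3 + 4*38 + 22 mod 43 = 6
LHS != RHS

No, not on the curve


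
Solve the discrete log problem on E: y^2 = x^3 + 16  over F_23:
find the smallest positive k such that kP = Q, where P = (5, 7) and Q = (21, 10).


Enumerate multiples of P until we hit Q = (21, 10):
  1P = (5, 7)
  2P = (16, 8)
  3P = (6, 18)
  4P = (18, 11)
  5P = (2, 1)
  6P = (20, 9)
  7P = (11, 6)
  8P = (0, 19)
  9P = (21, 13)
  10P = (9, 3)
  11P = (10, 21)
  12P = (14, 0)
  13P = (10, 2)
  14P = (9, 20)
  15P = (21, 10)
Match found at i = 15.

k = 15


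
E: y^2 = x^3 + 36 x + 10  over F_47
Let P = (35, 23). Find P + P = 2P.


Doubling: s = (3 x1^2 + a) / (2 y1)
s = (3*35^2 + 36) / (2*23) mod 47 = 2
x3 = s^2 - 2 x1 mod 47 = 2^2 - 2*35 = 28
y3 = s (x1 - x3) - y1 mod 47 = 2 * (35 - 28) - 23 = 38

2P = (28, 38)


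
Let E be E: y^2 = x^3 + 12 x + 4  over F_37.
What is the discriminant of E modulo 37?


4 a^3 + 27 b^2 = 4*12^3 + 27*4^2 = 6912 + 432 = 7344
Delta = -16 * (7344) = -117504
Delta mod 37 = 8

Delta = 8 (mod 37)


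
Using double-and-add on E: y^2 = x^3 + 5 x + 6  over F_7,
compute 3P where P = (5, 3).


k = 3 = 11_2 (binary, LSB first: 11)
Double-and-add from P = (5, 3):
  bit 0 = 1: acc = O + (5, 3) = (5, 3)
  bit 1 = 1: acc = (5, 3) + (6, 0) = (5, 4)

3P = (5, 4)


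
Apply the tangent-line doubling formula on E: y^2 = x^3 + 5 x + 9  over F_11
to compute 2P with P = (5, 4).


Doubling: s = (3 x1^2 + a) / (2 y1)
s = (3*5^2 + 5) / (2*4) mod 11 = 10
x3 = s^2 - 2 x1 mod 11 = 10^2 - 2*5 = 2
y3 = s (x1 - x3) - y1 mod 11 = 10 * (5 - 2) - 4 = 4

2P = (2, 4)


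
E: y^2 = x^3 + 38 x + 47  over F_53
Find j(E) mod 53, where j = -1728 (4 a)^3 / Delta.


Delta = -16(4 a^3 + 27 b^2) mod 53 = 2
-1728 * (4 a)^3 = -1728 * (4*38)^3 mod 53 = 5
j = 5 * 2^(-1) mod 53 = 29

j = 29 (mod 53)


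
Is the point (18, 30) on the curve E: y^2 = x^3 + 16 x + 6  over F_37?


Check whether y^2 = x^3 + 16 x + 6 (mod 37) for (x, y) = (18, 30).
LHS: y^2 = 30^2 mod 37 = 12
RHS: x^3 + 16 x + 6 = 18^3 + 16*18 + 6 mod 37 = 21
LHS != RHS

No, not on the curve


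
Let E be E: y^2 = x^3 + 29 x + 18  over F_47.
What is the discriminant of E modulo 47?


4 a^3 + 27 b^2 = 4*29^3 + 27*18^2 = 97556 + 8748 = 106304
Delta = -16 * (106304) = -1700864
Delta mod 47 = 19

Delta = 19 (mod 47)


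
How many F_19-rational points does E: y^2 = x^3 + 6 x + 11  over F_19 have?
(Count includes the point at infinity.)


For each x in F_19, count y with y^2 = x^3 + 6 x + 11 mod 19:
  x = 0: RHS = 11, y in [7, 12]  -> 2 point(s)
  x = 4: RHS = 4, y in [2, 17]  -> 2 point(s)
  x = 6: RHS = 16, y in [4, 15]  -> 2 point(s)
  x = 7: RHS = 16, y in [4, 15]  -> 2 point(s)
  x = 8: RHS = 1, y in [1, 18]  -> 2 point(s)
  x = 10: RHS = 7, y in [8, 11]  -> 2 point(s)
  x = 12: RHS = 6, y in [5, 14]  -> 2 point(s)
  x = 13: RHS = 6, y in [5, 14]  -> 2 point(s)
  x = 16: RHS = 4, y in [2, 17]  -> 2 point(s)
  x = 18: RHS = 4, y in [2, 17]  -> 2 point(s)
Affine points: 20. Add the point at infinity: total = 21.

#E(F_19) = 21


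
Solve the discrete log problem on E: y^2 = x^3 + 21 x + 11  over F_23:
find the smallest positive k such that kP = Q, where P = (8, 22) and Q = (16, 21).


Enumerate multiples of P until we hit Q = (16, 21):
  1P = (8, 22)
  2P = (16, 2)
  3P = (11, 20)
  4P = (7, 8)
  5P = (20, 17)
  6P = (3, 20)
  7P = (14, 17)
  8P = (10, 18)
  9P = (9, 3)
  10P = (22, 14)
  11P = (6, 13)
  12P = (12, 6)
  13P = (19, 22)
  14P = (19, 1)
  15P = (12, 17)
  16P = (6, 10)
  17P = (22, 9)
  18P = (9, 20)
  19P = (10, 5)
  20P = (14, 6)
  21P = (3, 3)
  22P = (20, 6)
  23P = (7, 15)
  24P = (11, 3)
  25P = (16, 21)
Match found at i = 25.

k = 25


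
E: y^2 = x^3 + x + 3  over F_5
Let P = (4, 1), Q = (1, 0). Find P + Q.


P != Q, so use the chord formula.
s = (y2 - y1) / (x2 - x1) = (4) / (2) mod 5 = 2
x3 = s^2 - x1 - x2 mod 5 = 2^2 - 4 - 1 = 4
y3 = s (x1 - x3) - y1 mod 5 = 2 * (4 - 4) - 1 = 4

P + Q = (4, 4)


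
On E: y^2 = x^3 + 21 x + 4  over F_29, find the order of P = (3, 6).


Compute successive multiples of P until we hit O:
  1P = (3, 6)
  2P = (10, 24)
  3P = (9, 20)
  4P = (16, 12)
  5P = (26, 28)
  6P = (7, 28)
  7P = (13, 26)
  8P = (17, 24)
  ... (continuing to 32P)
  32P = O

ord(P) = 32


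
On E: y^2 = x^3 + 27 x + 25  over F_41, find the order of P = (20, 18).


Compute successive multiples of P until we hit O:
  1P = (20, 18)
  2P = (3, 25)
  3P = (22, 19)
  4P = (30, 18)
  5P = (32, 23)
  6P = (39, 39)
  7P = (14, 21)
  8P = (38, 32)
  ... (continuing to 37P)
  37P = O

ord(P) = 37


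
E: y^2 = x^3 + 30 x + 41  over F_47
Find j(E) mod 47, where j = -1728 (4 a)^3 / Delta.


Delta = -16(4 a^3 + 27 b^2) mod 47 = 7
-1728 * (4 a)^3 = -1728 * (4*30)^3 mod 47 = 25
j = 25 * 7^(-1) mod 47 = 17

j = 17 (mod 47)


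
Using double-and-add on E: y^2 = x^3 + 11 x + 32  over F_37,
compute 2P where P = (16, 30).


k = 2 = 10_2 (binary, LSB first: 01)
Double-and-add from P = (16, 30):
  bit 0 = 0: acc unchanged = O
  bit 1 = 1: acc = O + (2, 5) = (2, 5)

2P = (2, 5)


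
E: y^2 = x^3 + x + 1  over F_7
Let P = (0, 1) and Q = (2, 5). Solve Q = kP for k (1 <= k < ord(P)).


Enumerate multiples of P until we hit Q = (2, 5):
  1P = (0, 1)
  2P = (2, 5)
Match found at i = 2.

k = 2


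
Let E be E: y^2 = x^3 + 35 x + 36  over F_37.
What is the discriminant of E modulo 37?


4 a^3 + 27 b^2 = 4*35^3 + 27*36^2 = 171500 + 34992 = 206492
Delta = -16 * (206492) = -3303872
Delta mod 37 = 6

Delta = 6 (mod 37)


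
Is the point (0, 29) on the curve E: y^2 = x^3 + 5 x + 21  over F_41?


Check whether y^2 = x^3 + 5 x + 21 (mod 41) for (x, y) = (0, 29).
LHS: y^2 = 29^2 mod 41 = 21
RHS: x^3 + 5 x + 21 = 0^3 + 5*0 + 21 mod 41 = 21
LHS = RHS

Yes, on the curve


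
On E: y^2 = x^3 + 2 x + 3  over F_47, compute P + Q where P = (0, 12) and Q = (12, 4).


P != Q, so use the chord formula.
s = (y2 - y1) / (x2 - x1) = (39) / (12) mod 47 = 15
x3 = s^2 - x1 - x2 mod 47 = 15^2 - 0 - 12 = 25
y3 = s (x1 - x3) - y1 mod 47 = 15 * (0 - 25) - 12 = 36

P + Q = (25, 36)


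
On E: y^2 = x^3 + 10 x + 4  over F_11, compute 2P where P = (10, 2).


Doubling: s = (3 x1^2 + a) / (2 y1)
s = (3*10^2 + 10) / (2*2) mod 11 = 6
x3 = s^2 - 2 x1 mod 11 = 6^2 - 2*10 = 5
y3 = s (x1 - x3) - y1 mod 11 = 6 * (10 - 5) - 2 = 6

2P = (5, 6)


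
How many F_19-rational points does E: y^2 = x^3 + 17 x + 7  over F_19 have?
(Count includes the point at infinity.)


For each x in F_19, count y with y^2 = x^3 + 17 x + 7 mod 19:
  x = 0: RHS = 7, y in [8, 11]  -> 2 point(s)
  x = 1: RHS = 6, y in [5, 14]  -> 2 point(s)
  x = 2: RHS = 11, y in [7, 12]  -> 2 point(s)
  x = 3: RHS = 9, y in [3, 16]  -> 2 point(s)
  x = 4: RHS = 6, y in [5, 14]  -> 2 point(s)
  x = 8: RHS = 9, y in [3, 16]  -> 2 point(s)
  x = 11: RHS = 5, y in [9, 10]  -> 2 point(s)
  x = 12: RHS = 1, y in [1, 18]  -> 2 point(s)
  x = 14: RHS = 6, y in [5, 14]  -> 2 point(s)
  x = 16: RHS = 5, y in [9, 10]  -> 2 point(s)
Affine points: 20. Add the point at infinity: total = 21.

#E(F_19) = 21


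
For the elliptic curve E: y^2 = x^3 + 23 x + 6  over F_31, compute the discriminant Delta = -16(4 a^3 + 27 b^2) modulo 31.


4 a^3 + 27 b^2 = 4*23^3 + 27*6^2 = 48668 + 972 = 49640
Delta = -16 * (49640) = -794240
Delta mod 31 = 11

Delta = 11 (mod 31)


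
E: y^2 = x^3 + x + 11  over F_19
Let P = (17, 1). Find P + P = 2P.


Doubling: s = (3 x1^2 + a) / (2 y1)
s = (3*17^2 + 1) / (2*1) mod 19 = 16
x3 = s^2 - 2 x1 mod 19 = 16^2 - 2*17 = 13
y3 = s (x1 - x3) - y1 mod 19 = 16 * (17 - 13) - 1 = 6

2P = (13, 6)


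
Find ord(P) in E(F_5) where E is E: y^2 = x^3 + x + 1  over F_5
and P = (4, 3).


Compute successive multiples of P until we hit O:
  1P = (4, 3)
  2P = (3, 1)
  3P = (2, 1)
  4P = (0, 1)
  5P = (0, 4)
  6P = (2, 4)
  7P = (3, 4)
  8P = (4, 2)
  ... (continuing to 9P)
  9P = O

ord(P) = 9


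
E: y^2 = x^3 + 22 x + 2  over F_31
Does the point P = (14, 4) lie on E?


Check whether y^2 = x^3 + 22 x + 2 (mod 31) for (x, y) = (14, 4).
LHS: y^2 = 4^2 mod 31 = 16
RHS: x^3 + 22 x + 2 = 14^3 + 22*14 + 2 mod 31 = 16
LHS = RHS

Yes, on the curve


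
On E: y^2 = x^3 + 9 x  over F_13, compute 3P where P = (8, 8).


k = 3 = 11_2 (binary, LSB first: 11)
Double-and-add from P = (8, 8):
  bit 0 = 1: acc = O + (8, 8) = (8, 8)
  bit 1 = 1: acc = (8, 8) + (1, 6) = (7, 9)

3P = (7, 9)


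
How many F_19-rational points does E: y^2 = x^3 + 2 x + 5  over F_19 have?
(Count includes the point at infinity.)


For each x in F_19, count y with y^2 = x^3 + 2 x + 5 mod 19:
  x = 0: RHS = 5, y in [9, 10]  -> 2 point(s)
  x = 2: RHS = 17, y in [6, 13]  -> 2 point(s)
  x = 3: RHS = 0, y in [0]  -> 1 point(s)
  x = 4: RHS = 1, y in [1, 18]  -> 2 point(s)
  x = 5: RHS = 7, y in [8, 11]  -> 2 point(s)
  x = 6: RHS = 5, y in [9, 10]  -> 2 point(s)
  x = 7: RHS = 1, y in [1, 18]  -> 2 point(s)
  x = 8: RHS = 1, y in [1, 18]  -> 2 point(s)
  x = 9: RHS = 11, y in [7, 12]  -> 2 point(s)
  x = 11: RHS = 9, y in [3, 16]  -> 2 point(s)
  x = 12: RHS = 9, y in [3, 16]  -> 2 point(s)
  x = 13: RHS = 5, y in [9, 10]  -> 2 point(s)
  x = 15: RHS = 9, y in [3, 16]  -> 2 point(s)
Affine points: 25. Add the point at infinity: total = 26.

#E(F_19) = 26


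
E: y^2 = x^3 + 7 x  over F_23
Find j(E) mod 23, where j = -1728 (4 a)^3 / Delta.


Delta = -16(4 a^3 + 27 b^2) mod 23 = 13
-1728 * (4 a)^3 = -1728 * (4*7)^3 mod 23 = 16
j = 16 * 13^(-1) mod 23 = 3

j = 3 (mod 23)


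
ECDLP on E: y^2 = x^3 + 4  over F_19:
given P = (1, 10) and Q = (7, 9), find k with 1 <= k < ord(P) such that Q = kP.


Enumerate multiples of P until we hit Q = (7, 9):
  1P = (1, 10)
  2P = (7, 10)
  3P = (11, 9)
  4P = (11, 10)
  5P = (7, 9)
Match found at i = 5.

k = 5


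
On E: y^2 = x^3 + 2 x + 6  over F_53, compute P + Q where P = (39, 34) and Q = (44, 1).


P != Q, so use the chord formula.
s = (y2 - y1) / (x2 - x1) = (20) / (5) mod 53 = 4
x3 = s^2 - x1 - x2 mod 53 = 4^2 - 39 - 44 = 39
y3 = s (x1 - x3) - y1 mod 53 = 4 * (39 - 39) - 34 = 19

P + Q = (39, 19)


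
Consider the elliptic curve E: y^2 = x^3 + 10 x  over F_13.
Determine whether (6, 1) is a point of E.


Check whether y^2 = x^3 + 10 x + 0 (mod 13) for (x, y) = (6, 1).
LHS: y^2 = 1^2 mod 13 = 1
RHS: x^3 + 10 x + 0 = 6^3 + 10*6 + 0 mod 13 = 3
LHS != RHS

No, not on the curve


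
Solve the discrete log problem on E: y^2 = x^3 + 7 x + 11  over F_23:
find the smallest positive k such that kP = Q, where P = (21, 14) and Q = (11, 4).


Enumerate multiples of P until we hit Q = (11, 4):
  1P = (21, 14)
  2P = (12, 11)
  3P = (8, 21)
  4P = (3, 17)
  5P = (15, 8)
  6P = (11, 19)
  7P = (20, 20)
  8P = (18, 14)
  9P = (7, 9)
  10P = (22, 7)
  11P = (6, 19)
  12P = (14, 22)
  13P = (17, 11)
  14P = (10, 0)
  15P = (17, 12)
  16P = (14, 1)
  17P = (6, 4)
  18P = (22, 16)
  19P = (7, 14)
  20P = (18, 9)
  21P = (20, 3)
  22P = (11, 4)
Match found at i = 22.

k = 22


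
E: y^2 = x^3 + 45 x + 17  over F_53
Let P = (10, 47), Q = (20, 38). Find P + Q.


P != Q, so use the chord formula.
s = (y2 - y1) / (x2 - x1) = (44) / (10) mod 53 = 15
x3 = s^2 - x1 - x2 mod 53 = 15^2 - 10 - 20 = 36
y3 = s (x1 - x3) - y1 mod 53 = 15 * (10 - 36) - 47 = 40

P + Q = (36, 40)


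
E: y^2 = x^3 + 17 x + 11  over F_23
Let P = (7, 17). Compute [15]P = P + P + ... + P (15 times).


k = 15 = 1111_2 (binary, LSB first: 1111)
Double-and-add from P = (7, 17):
  bit 0 = 1: acc = O + (7, 17) = (7, 17)
  bit 1 = 1: acc = (7, 17) + (22, 4) = (20, 5)
  bit 2 = 1: acc = (20, 5) + (14, 16) = (16, 3)
  bit 3 = 1: acc = (16, 3) + (1, 12) = (22, 19)

15P = (22, 19)


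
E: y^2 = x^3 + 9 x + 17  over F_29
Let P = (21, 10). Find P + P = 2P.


Doubling: s = (3 x1^2 + a) / (2 y1)
s = (3*21^2 + 9) / (2*10) mod 29 = 26
x3 = s^2 - 2 x1 mod 29 = 26^2 - 2*21 = 25
y3 = s (x1 - x3) - y1 mod 29 = 26 * (21 - 25) - 10 = 2

2P = (25, 2)


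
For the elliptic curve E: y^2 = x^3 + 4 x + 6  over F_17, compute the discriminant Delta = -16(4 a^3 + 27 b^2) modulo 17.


4 a^3 + 27 b^2 = 4*4^3 + 27*6^2 = 256 + 972 = 1228
Delta = -16 * (1228) = -19648
Delta mod 17 = 4

Delta = 4 (mod 17)


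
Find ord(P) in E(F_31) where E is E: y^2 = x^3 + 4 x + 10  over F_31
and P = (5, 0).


Compute successive multiples of P until we hit O:
  1P = (5, 0)
  2P = O

ord(P) = 2


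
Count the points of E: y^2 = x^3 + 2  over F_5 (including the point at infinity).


For each x in F_5, count y with y^2 = x^3 + 0 x + 2 mod 5:
  x = 2: RHS = 0, y in [0]  -> 1 point(s)
  x = 3: RHS = 4, y in [2, 3]  -> 2 point(s)
  x = 4: RHS = 1, y in [1, 4]  -> 2 point(s)
Affine points: 5. Add the point at infinity: total = 6.

#E(F_5) = 6


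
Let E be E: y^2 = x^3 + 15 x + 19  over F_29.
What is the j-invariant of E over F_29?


Delta = -16(4 a^3 + 27 b^2) mod 29 = 2
-1728 * (4 a)^3 = -1728 * (4*15)^3 mod 29 = 9
j = 9 * 2^(-1) mod 29 = 19

j = 19 (mod 29)


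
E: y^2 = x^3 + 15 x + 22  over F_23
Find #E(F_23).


For each x in F_23, count y with y^2 = x^3 + 15 x + 22 mod 23:
  x = 3: RHS = 2, y in [5, 18]  -> 2 point(s)
  x = 4: RHS = 8, y in [10, 13]  -> 2 point(s)
  x = 6: RHS = 6, y in [11, 12]  -> 2 point(s)
  x = 9: RHS = 12, y in [9, 14]  -> 2 point(s)
  x = 11: RHS = 0, y in [0]  -> 1 point(s)
  x = 14: RHS = 9, y in [3, 20]  -> 2 point(s)
  x = 18: RHS = 6, y in [11, 12]  -> 2 point(s)
  x = 19: RHS = 13, y in [6, 17]  -> 2 point(s)
  x = 22: RHS = 6, y in [11, 12]  -> 2 point(s)
Affine points: 17. Add the point at infinity: total = 18.

#E(F_23) = 18


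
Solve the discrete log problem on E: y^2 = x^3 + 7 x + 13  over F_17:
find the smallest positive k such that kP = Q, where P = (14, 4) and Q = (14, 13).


Enumerate multiples of P until we hit Q = (14, 13):
  1P = (14, 4)
  2P = (6, 13)
  3P = (15, 12)
  4P = (1, 15)
  5P = (0, 9)
  6P = (2, 16)
  7P = (2, 1)
  8P = (0, 8)
  9P = (1, 2)
  10P = (15, 5)
  11P = (6, 4)
  12P = (14, 13)
Match found at i = 12.

k = 12
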